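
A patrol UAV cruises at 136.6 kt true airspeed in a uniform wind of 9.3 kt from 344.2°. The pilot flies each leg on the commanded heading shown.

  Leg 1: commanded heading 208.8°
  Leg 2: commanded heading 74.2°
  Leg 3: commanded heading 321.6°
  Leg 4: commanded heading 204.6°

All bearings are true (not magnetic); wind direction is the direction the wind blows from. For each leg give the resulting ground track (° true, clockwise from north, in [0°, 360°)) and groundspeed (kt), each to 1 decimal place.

Leg 1: heading 208.8°; drift -2.6° → track 206.2°, groundspeed 143.4 kt
Leg 2: heading 74.2°; drift +3.9° → track 78.1°, groundspeed 136.9 kt
Leg 3: heading 321.6°; drift -1.6° → track 320.0°, groundspeed 128.1 kt
Leg 4: heading 204.6°; drift -2.4° → track 202.2°, groundspeed 143.8 kt

Leg 1: track=206.2°, groundspeed=143.4 kt
Leg 2: track=78.1°, groundspeed=136.9 kt
Leg 3: track=320.0°, groundspeed=128.1 kt
Leg 4: track=202.2°, groundspeed=143.8 kt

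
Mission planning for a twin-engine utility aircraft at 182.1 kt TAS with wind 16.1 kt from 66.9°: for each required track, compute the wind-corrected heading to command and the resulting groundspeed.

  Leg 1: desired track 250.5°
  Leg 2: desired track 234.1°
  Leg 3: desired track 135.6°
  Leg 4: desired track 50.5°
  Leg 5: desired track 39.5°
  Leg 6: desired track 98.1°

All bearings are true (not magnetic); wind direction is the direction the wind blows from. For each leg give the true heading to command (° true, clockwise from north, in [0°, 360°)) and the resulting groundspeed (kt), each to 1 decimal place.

Leg 1: desired track 250.5°; wind correction +0.3° → command heading 250.8°, groundspeed 198.2 kt
Leg 2: desired track 234.1°; wind correction -1.1° → command heading 233.0°, groundspeed 197.8 kt
Leg 3: desired track 135.6°; wind correction -4.7° → command heading 130.9°, groundspeed 175.6 kt
Leg 4: desired track 50.5°; wind correction +1.4° → command heading 51.9°, groundspeed 166.6 kt
Leg 5: desired track 39.5°; wind correction +2.3° → command heading 41.8°, groundspeed 167.7 kt
Leg 6: desired track 98.1°; wind correction -2.6° → command heading 95.5°, groundspeed 168.1 kt

Leg 1: heading=250.8°, groundspeed=198.2 kt
Leg 2: heading=233.0°, groundspeed=197.8 kt
Leg 3: heading=130.9°, groundspeed=175.6 kt
Leg 4: heading=51.9°, groundspeed=166.6 kt
Leg 5: heading=41.8°, groundspeed=167.7 kt
Leg 6: heading=95.5°, groundspeed=168.1 kt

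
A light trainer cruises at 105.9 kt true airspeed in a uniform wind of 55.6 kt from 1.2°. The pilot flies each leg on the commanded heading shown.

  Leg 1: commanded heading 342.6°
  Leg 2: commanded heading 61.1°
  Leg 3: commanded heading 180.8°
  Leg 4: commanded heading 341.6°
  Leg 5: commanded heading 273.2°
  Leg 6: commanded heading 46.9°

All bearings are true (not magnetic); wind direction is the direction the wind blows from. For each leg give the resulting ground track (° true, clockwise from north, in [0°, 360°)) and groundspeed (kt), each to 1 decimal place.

Leg 1: track=324.2°, groundspeed=56.1 kt
Leg 2: track=92.8°, groundspeed=91.7 kt
Leg 3: track=180.9°, groundspeed=161.5 kt
Leg 4: track=322.4°, groundspeed=56.7 kt
Leg 5: track=245.1°, groundspeed=117.9 kt
Leg 6: track=77.6°, groundspeed=78.0 kt

Leg 1: heading 342.6°; drift -18.4° → track 324.2°, groundspeed 56.1 kt
Leg 2: heading 61.1°; drift +31.7° → track 92.8°, groundspeed 91.7 kt
Leg 3: heading 180.8°; drift +0.1° → track 180.9°, groundspeed 161.5 kt
Leg 4: heading 341.6°; drift -19.2° → track 322.4°, groundspeed 56.7 kt
Leg 5: heading 273.2°; drift -28.1° → track 245.1°, groundspeed 117.9 kt
Leg 6: heading 46.9°; drift +30.7° → track 77.6°, groundspeed 78.0 kt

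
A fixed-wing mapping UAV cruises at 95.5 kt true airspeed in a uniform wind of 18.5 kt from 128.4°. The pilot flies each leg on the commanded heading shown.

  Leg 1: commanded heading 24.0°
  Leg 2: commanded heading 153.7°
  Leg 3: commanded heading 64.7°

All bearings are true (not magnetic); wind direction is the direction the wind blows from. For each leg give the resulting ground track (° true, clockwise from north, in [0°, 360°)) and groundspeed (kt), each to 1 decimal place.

Leg 1: heading 24.0°; drift -10.1° → track 13.9°, groundspeed 101.7 kt
Leg 2: heading 153.7°; drift +5.7° → track 159.4°, groundspeed 79.2 kt
Leg 3: heading 64.7°; drift -10.8° → track 53.9°, groundspeed 88.9 kt

Leg 1: track=13.9°, groundspeed=101.7 kt
Leg 2: track=159.4°, groundspeed=79.2 kt
Leg 3: track=53.9°, groundspeed=88.9 kt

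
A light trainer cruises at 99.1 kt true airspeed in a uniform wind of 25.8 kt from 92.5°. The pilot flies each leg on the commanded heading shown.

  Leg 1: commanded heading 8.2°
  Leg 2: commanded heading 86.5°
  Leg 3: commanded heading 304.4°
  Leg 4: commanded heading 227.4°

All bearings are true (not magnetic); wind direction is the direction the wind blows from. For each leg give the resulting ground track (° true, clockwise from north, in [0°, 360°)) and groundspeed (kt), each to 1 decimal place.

Leg 1: track=353.3°, groundspeed=99.9 kt
Leg 2: track=84.4°, groundspeed=73.5 kt
Leg 3: track=298.0°, groundspeed=121.8 kt
Leg 4: track=236.3°, groundspeed=118.7 kt

Leg 1: heading 8.2°; drift -14.9° → track 353.3°, groundspeed 99.9 kt
Leg 2: heading 86.5°; drift -2.1° → track 84.4°, groundspeed 73.5 kt
Leg 3: heading 304.4°; drift -6.4° → track 298.0°, groundspeed 121.8 kt
Leg 4: heading 227.4°; drift +8.9° → track 236.3°, groundspeed 118.7 kt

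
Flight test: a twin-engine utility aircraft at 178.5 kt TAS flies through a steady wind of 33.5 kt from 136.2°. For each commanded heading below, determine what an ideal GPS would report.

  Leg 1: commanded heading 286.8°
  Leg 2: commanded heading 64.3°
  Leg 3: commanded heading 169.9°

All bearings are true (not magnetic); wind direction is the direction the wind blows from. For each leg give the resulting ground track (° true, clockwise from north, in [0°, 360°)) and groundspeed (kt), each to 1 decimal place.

Leg 1: heading 286.8°; drift +4.5° → track 291.3°, groundspeed 208.3 kt
Leg 2: heading 64.3°; drift -10.7° → track 53.6°, groundspeed 171.1 kt
Leg 3: heading 169.9°; drift +7.0° → track 176.9°, groundspeed 151.8 kt

Leg 1: track=291.3°, groundspeed=208.3 kt
Leg 2: track=53.6°, groundspeed=171.1 kt
Leg 3: track=176.9°, groundspeed=151.8 kt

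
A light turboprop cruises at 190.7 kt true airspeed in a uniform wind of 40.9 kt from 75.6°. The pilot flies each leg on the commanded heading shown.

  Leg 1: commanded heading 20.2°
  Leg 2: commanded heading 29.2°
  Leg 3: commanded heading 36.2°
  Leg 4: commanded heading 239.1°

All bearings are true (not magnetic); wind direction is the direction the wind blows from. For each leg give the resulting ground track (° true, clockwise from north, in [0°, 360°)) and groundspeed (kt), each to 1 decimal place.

Leg 1: heading 20.2°; drift -11.4° → track 8.8°, groundspeed 170.8 kt
Leg 2: heading 29.2°; drift -10.3° → track 18.9°, groundspeed 165.2 kt
Leg 3: heading 36.2°; drift -9.3° → track 26.9°, groundspeed 161.2 kt
Leg 4: heading 239.1°; drift +2.9° → track 242.0°, groundspeed 230.2 kt

Leg 1: track=8.8°, groundspeed=170.8 kt
Leg 2: track=18.9°, groundspeed=165.2 kt
Leg 3: track=26.9°, groundspeed=161.2 kt
Leg 4: track=242.0°, groundspeed=230.2 kt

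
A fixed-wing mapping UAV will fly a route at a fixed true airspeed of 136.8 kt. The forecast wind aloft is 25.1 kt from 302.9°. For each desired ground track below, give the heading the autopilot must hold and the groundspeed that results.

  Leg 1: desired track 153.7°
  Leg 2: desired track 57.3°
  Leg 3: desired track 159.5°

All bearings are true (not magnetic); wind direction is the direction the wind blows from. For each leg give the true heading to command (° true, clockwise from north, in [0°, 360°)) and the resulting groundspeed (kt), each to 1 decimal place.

Leg 1: desired track 153.7°; wind correction +5.4° → command heading 159.1°, groundspeed 157.8 kt
Leg 2: desired track 57.3°; wind correction -9.6° → command heading 47.7°, groundspeed 145.2 kt
Leg 3: desired track 159.5°; wind correction +6.3° → command heading 165.8°, groundspeed 156.1 kt

Leg 1: heading=159.1°, groundspeed=157.8 kt
Leg 2: heading=47.7°, groundspeed=145.2 kt
Leg 3: heading=165.8°, groundspeed=156.1 kt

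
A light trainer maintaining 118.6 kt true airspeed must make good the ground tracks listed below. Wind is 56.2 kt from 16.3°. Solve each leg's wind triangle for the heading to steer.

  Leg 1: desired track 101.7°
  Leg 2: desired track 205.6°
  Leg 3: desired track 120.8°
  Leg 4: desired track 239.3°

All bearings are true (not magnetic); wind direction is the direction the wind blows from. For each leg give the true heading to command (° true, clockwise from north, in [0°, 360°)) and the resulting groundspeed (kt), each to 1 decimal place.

Leg 1: desired track 101.7°; wind correction -28.2° → command heading 73.5°, groundspeed 100.0 kt
Leg 2: desired track 205.6°; wind correction +4.4° → command heading 210.0°, groundspeed 173.7 kt
Leg 3: desired track 120.8°; wind correction -27.3° → command heading 93.5°, groundspeed 119.5 kt
Leg 4: desired track 239.3°; wind correction +18.9° → command heading 258.2°, groundspeed 153.3 kt

Leg 1: heading=73.5°, groundspeed=100.0 kt
Leg 2: heading=210.0°, groundspeed=173.7 kt
Leg 3: heading=93.5°, groundspeed=119.5 kt
Leg 4: heading=258.2°, groundspeed=153.3 kt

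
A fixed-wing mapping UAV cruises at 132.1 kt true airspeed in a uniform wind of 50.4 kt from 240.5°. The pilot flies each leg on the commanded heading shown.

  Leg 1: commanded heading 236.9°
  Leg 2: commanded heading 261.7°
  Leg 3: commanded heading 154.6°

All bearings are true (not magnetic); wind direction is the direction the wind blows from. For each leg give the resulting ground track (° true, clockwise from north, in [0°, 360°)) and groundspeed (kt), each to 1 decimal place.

Leg 1: track=234.7°, groundspeed=81.9 kt
Leg 2: track=273.8°, groundspeed=87.0 kt
Leg 3: track=133.2°, groundspeed=138.0 kt

Leg 1: heading 236.9°; drift -2.2° → track 234.7°, groundspeed 81.9 kt
Leg 2: heading 261.7°; drift +12.1° → track 273.8°, groundspeed 87.0 kt
Leg 3: heading 154.6°; drift -21.4° → track 133.2°, groundspeed 138.0 kt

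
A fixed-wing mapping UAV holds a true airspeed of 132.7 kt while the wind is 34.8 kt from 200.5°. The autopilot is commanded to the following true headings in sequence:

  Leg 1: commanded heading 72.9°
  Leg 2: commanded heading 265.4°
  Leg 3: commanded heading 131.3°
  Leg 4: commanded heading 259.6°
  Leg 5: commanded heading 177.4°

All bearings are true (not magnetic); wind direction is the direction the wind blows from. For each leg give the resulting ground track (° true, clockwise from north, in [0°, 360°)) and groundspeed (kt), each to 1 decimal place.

Leg 1: heading 72.9°; drift -10.2° → track 62.7°, groundspeed 156.4 kt
Leg 2: heading 265.4°; drift +15.0° → track 280.4°, groundspeed 122.1 kt
Leg 3: heading 131.3°; drift -15.1° → track 116.2°, groundspeed 124.7 kt
Leg 4: heading 259.6°; drift +14.6° → track 274.2°, groundspeed 118.6 kt
Leg 5: heading 177.4°; drift -7.7° → track 169.7°, groundspeed 101.6 kt

Leg 1: track=62.7°, groundspeed=156.4 kt
Leg 2: track=280.4°, groundspeed=122.1 kt
Leg 3: track=116.2°, groundspeed=124.7 kt
Leg 4: track=274.2°, groundspeed=118.6 kt
Leg 5: track=169.7°, groundspeed=101.6 kt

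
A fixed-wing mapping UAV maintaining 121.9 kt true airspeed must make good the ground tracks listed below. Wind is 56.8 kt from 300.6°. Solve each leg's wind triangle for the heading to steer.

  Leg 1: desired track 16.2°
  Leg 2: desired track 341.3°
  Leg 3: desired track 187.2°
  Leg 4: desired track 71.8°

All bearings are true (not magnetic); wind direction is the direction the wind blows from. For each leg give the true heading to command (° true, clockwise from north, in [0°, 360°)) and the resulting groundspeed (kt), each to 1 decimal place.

Leg 1: desired track 16.2°; wind correction -26.8° → command heading 349.4°, groundspeed 94.7 kt
Leg 2: desired track 341.3°; wind correction -17.7° → command heading 323.6°, groundspeed 73.1 kt
Leg 3: desired track 187.2°; wind correction +25.3° → command heading 212.5°, groundspeed 132.7 kt
Leg 4: desired track 71.8°; wind correction -20.5° → command heading 51.3°, groundspeed 151.6 kt

Leg 1: heading=349.4°, groundspeed=94.7 kt
Leg 2: heading=323.6°, groundspeed=73.1 kt
Leg 3: heading=212.5°, groundspeed=132.7 kt
Leg 4: heading=51.3°, groundspeed=151.6 kt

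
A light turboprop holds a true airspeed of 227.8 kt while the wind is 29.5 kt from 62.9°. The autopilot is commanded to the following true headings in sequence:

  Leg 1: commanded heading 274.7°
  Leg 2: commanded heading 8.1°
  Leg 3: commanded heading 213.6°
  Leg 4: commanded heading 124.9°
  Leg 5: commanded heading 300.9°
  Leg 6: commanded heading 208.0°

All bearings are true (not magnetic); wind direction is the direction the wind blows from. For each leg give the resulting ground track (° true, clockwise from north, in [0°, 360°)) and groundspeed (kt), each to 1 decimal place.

Leg 1: track=271.2°, groundspeed=253.3 kt
Leg 2: track=1.6°, groundspeed=212.2 kt
Leg 3: track=216.9°, groundspeed=253.9 kt
Leg 4: track=131.8°, groundspeed=215.5 kt
Leg 5: track=295.0°, groundspeed=244.7 kt
Leg 6: track=211.8°, groundspeed=252.6 kt

Leg 1: heading 274.7°; drift -3.5° → track 271.2°, groundspeed 253.3 kt
Leg 2: heading 8.1°; drift -6.5° → track 1.6°, groundspeed 212.2 kt
Leg 3: heading 213.6°; drift +3.3° → track 216.9°, groundspeed 253.9 kt
Leg 4: heading 124.9°; drift +6.9° → track 131.8°, groundspeed 215.5 kt
Leg 5: heading 300.9°; drift -5.9° → track 295.0°, groundspeed 244.7 kt
Leg 6: heading 208.0°; drift +3.8° → track 211.8°, groundspeed 252.6 kt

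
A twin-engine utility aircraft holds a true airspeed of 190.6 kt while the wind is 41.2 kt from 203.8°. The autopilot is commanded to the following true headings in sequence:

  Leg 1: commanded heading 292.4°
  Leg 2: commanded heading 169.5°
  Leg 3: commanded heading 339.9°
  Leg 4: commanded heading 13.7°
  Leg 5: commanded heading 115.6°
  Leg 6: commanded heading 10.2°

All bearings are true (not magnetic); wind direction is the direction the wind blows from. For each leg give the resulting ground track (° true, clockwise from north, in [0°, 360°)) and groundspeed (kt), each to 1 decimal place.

Leg 1: heading 292.4°; drift +12.3° → track 304.7°, groundspeed 194.0 kt
Leg 2: heading 169.5°; drift -8.4° → track 161.1°, groundspeed 158.3 kt
Leg 3: heading 339.9°; drift +7.4° → track 347.3°, groundspeed 222.1 kt
Leg 4: heading 13.7°; drift +1.8° → track 15.5°, groundspeed 231.3 kt
Leg 5: heading 115.6°; drift -12.3° → track 103.3°, groundspeed 193.7 kt
Leg 6: heading 10.2°; drift +2.4° → track 12.6°, groundspeed 230.8 kt

Leg 1: track=304.7°, groundspeed=194.0 kt
Leg 2: track=161.1°, groundspeed=158.3 kt
Leg 3: track=347.3°, groundspeed=222.1 kt
Leg 4: track=15.5°, groundspeed=231.3 kt
Leg 5: track=103.3°, groundspeed=193.7 kt
Leg 6: track=12.6°, groundspeed=230.8 kt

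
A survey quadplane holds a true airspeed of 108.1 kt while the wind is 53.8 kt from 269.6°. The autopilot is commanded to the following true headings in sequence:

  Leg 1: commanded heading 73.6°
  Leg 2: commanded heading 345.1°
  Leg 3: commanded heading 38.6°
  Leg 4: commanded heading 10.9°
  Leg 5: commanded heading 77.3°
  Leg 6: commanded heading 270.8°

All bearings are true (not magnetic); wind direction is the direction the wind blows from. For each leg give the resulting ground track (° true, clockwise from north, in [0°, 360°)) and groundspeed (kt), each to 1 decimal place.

Leg 1: track=78.9°, groundspeed=160.5 kt
Leg 2: track=13.9°, groundspeed=108.0 kt
Leg 3: track=55.0°, groundspeed=148.0 kt
Leg 4: track=34.9°, groundspeed=129.8 kt
Leg 5: track=81.4°, groundspeed=161.1 kt
Leg 6: track=272.0°, groundspeed=54.3 kt

Leg 1: heading 73.6°; drift +5.3° → track 78.9°, groundspeed 160.5 kt
Leg 2: heading 345.1°; drift +28.8° → track 13.9°, groundspeed 108.0 kt
Leg 3: heading 38.6°; drift +16.4° → track 55.0°, groundspeed 148.0 kt
Leg 4: heading 10.9°; drift +24.0° → track 34.9°, groundspeed 129.8 kt
Leg 5: heading 77.3°; drift +4.1° → track 81.4°, groundspeed 161.1 kt
Leg 6: heading 270.8°; drift +1.2° → track 272.0°, groundspeed 54.3 kt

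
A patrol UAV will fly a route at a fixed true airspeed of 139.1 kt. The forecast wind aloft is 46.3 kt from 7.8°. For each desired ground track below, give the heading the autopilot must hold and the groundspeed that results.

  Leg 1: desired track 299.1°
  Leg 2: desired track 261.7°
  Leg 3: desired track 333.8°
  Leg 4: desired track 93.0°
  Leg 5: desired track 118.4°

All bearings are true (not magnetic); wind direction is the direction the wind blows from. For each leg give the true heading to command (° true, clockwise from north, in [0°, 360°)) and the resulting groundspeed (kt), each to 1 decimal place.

Leg 1: desired track 299.1°; wind correction +18.1° → command heading 317.2°, groundspeed 115.4 kt
Leg 2: desired track 261.7°; wind correction +18.7° → command heading 280.4°, groundspeed 144.6 kt
Leg 3: desired track 333.8°; wind correction +10.7° → command heading 344.5°, groundspeed 98.3 kt
Leg 4: desired track 93.0°; wind correction -19.4° → command heading 73.6°, groundspeed 127.4 kt
Leg 5: desired track 118.4°; wind correction -18.2° → command heading 100.2°, groundspeed 148.5 kt

Leg 1: heading=317.2°, groundspeed=115.4 kt
Leg 2: heading=280.4°, groundspeed=144.6 kt
Leg 3: heading=344.5°, groundspeed=98.3 kt
Leg 4: heading=73.6°, groundspeed=127.4 kt
Leg 5: heading=100.2°, groundspeed=148.5 kt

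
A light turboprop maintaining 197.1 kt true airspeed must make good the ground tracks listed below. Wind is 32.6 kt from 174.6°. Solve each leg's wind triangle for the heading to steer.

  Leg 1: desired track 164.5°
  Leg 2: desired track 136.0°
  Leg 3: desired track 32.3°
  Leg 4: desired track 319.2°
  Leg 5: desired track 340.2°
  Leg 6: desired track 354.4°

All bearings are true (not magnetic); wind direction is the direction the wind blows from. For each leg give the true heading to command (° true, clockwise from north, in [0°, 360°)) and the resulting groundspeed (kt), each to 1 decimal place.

Leg 1: heading=166.2°, groundspeed=164.9 kt
Leg 2: heading=141.9°, groundspeed=170.6 kt
Leg 3: heading=38.1°, groundspeed=221.9 kt
Leg 4: heading=313.7°, groundspeed=222.8 kt
Leg 5: heading=337.8°, groundspeed=228.5 kt
Leg 6: heading=354.4°, groundspeed=229.7 kt

Leg 1: desired track 164.5°; wind correction +1.7° → command heading 166.2°, groundspeed 164.9 kt
Leg 2: desired track 136.0°; wind correction +5.9° → command heading 141.9°, groundspeed 170.6 kt
Leg 3: desired track 32.3°; wind correction +5.8° → command heading 38.1°, groundspeed 221.9 kt
Leg 4: desired track 319.2°; wind correction -5.5° → command heading 313.7°, groundspeed 222.8 kt
Leg 5: desired track 340.2°; wind correction -2.4° → command heading 337.8°, groundspeed 228.5 kt
Leg 6: desired track 354.4°; wind correction +0.0° → command heading 354.4°, groundspeed 229.7 kt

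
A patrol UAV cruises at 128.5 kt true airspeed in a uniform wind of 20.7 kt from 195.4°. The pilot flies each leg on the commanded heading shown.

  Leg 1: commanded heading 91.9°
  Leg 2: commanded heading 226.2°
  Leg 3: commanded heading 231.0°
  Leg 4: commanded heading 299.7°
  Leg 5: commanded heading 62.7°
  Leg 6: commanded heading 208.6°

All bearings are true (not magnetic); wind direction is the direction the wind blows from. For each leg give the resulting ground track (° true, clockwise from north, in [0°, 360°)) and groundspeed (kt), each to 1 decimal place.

Leg 1: heading 91.9°; drift -8.6° → track 83.3°, groundspeed 134.8 kt
Leg 2: heading 226.2°; drift +5.5° → track 231.7°, groundspeed 111.2 kt
Leg 3: heading 231.0°; drift +6.2° → track 237.2°, groundspeed 112.3 kt
Leg 4: heading 299.7°; drift +8.5° → track 308.2°, groundspeed 135.1 kt
Leg 5: heading 62.7°; drift -6.1° → track 56.6°, groundspeed 143.3 kt
Leg 6: heading 208.6°; drift +2.5° → track 211.1°, groundspeed 108.4 kt

Leg 1: track=83.3°, groundspeed=134.8 kt
Leg 2: track=231.7°, groundspeed=111.2 kt
Leg 3: track=237.2°, groundspeed=112.3 kt
Leg 4: track=308.2°, groundspeed=135.1 kt
Leg 5: track=56.6°, groundspeed=143.3 kt
Leg 6: track=211.1°, groundspeed=108.4 kt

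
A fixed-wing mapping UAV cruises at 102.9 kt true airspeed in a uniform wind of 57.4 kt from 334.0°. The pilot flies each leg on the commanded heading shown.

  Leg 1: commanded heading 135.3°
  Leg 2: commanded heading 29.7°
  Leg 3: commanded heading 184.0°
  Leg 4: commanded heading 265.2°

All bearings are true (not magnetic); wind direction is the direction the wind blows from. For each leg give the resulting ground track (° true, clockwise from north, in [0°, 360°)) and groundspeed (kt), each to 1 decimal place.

Leg 1: heading 135.3°; drift +6.7° → track 142.0°, groundspeed 158.3 kt
Leg 2: heading 29.7°; drift +33.9° → track 63.6°, groundspeed 85.0 kt
Leg 3: heading 184.0°; drift -10.7° → track 173.3°, groundspeed 155.3 kt
Leg 4: heading 265.2°; drift -33.1° → track 232.1°, groundspeed 98.0 kt

Leg 1: track=142.0°, groundspeed=158.3 kt
Leg 2: track=63.6°, groundspeed=85.0 kt
Leg 3: track=173.3°, groundspeed=155.3 kt
Leg 4: track=232.1°, groundspeed=98.0 kt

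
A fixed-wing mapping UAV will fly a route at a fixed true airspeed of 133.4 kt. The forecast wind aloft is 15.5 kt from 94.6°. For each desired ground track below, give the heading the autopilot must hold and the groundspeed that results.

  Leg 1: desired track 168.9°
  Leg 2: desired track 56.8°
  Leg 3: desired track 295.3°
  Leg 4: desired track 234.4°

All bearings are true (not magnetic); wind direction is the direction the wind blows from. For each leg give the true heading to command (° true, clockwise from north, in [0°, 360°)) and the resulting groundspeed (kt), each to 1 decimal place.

Leg 1: heading=162.5°, groundspeed=128.4 kt
Leg 2: heading=60.9°, groundspeed=120.8 kt
Leg 3: heading=297.7°, groundspeed=147.8 kt
Leg 4: heading=230.1°, groundspeed=144.9 kt

Leg 1: desired track 168.9°; wind correction -6.4° → command heading 162.5°, groundspeed 128.4 kt
Leg 2: desired track 56.8°; wind correction +4.1° → command heading 60.9°, groundspeed 120.8 kt
Leg 3: desired track 295.3°; wind correction +2.4° → command heading 297.7°, groundspeed 147.8 kt
Leg 4: desired track 234.4°; wind correction -4.3° → command heading 230.1°, groundspeed 144.9 kt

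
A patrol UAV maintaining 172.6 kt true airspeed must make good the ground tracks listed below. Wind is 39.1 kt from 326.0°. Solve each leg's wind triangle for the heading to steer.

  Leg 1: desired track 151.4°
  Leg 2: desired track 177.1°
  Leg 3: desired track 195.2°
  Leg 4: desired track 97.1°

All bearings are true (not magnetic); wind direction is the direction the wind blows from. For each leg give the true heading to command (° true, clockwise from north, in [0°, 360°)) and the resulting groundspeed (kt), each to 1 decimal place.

Leg 1: heading=152.6°, groundspeed=211.5 kt
Leg 2: heading=183.8°, groundspeed=204.9 kt
Leg 3: heading=205.1°, groundspeed=195.6 kt
Leg 4: heading=87.3°, groundspeed=195.8 kt

Leg 1: desired track 151.4°; wind correction +1.2° → command heading 152.6°, groundspeed 211.5 kt
Leg 2: desired track 177.1°; wind correction +6.7° → command heading 183.8°, groundspeed 204.9 kt
Leg 3: desired track 195.2°; wind correction +9.9° → command heading 205.1°, groundspeed 195.6 kt
Leg 4: desired track 97.1°; wind correction -9.8° → command heading 87.3°, groundspeed 195.8 kt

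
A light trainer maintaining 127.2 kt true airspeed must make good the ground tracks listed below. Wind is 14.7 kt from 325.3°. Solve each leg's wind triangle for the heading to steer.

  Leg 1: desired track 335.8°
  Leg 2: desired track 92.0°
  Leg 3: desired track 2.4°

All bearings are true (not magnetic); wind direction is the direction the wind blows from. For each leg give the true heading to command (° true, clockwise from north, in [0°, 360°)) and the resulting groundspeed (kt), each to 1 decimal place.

Leg 1: heading=334.6°, groundspeed=112.7 kt
Leg 2: heading=86.7°, groundspeed=135.4 kt
Leg 3: heading=358.4°, groundspeed=115.2 kt

Leg 1: desired track 335.8°; wind correction -1.2° → command heading 334.6°, groundspeed 112.7 kt
Leg 2: desired track 92.0°; wind correction -5.3° → command heading 86.7°, groundspeed 135.4 kt
Leg 3: desired track 2.4°; wind correction -4.0° → command heading 358.4°, groundspeed 115.2 kt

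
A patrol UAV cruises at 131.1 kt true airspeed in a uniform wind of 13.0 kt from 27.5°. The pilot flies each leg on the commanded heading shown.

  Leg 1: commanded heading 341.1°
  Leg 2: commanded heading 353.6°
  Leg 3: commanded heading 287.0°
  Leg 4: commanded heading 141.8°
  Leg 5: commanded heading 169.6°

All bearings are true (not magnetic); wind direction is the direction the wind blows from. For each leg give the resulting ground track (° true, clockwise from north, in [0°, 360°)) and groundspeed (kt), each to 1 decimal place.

Leg 1: track=336.7°, groundspeed=122.5 kt
Leg 2: track=350.2°, groundspeed=120.5 kt
Leg 3: track=281.5°, groundspeed=134.1 kt
Leg 4: track=146.8°, groundspeed=137.0 kt
Leg 5: track=172.8°, groundspeed=141.6 kt

Leg 1: heading 341.1°; drift -4.4° → track 336.7°, groundspeed 122.5 kt
Leg 2: heading 353.6°; drift -3.4° → track 350.2°, groundspeed 120.5 kt
Leg 3: heading 287.0°; drift -5.5° → track 281.5°, groundspeed 134.1 kt
Leg 4: heading 141.8°; drift +5.0° → track 146.8°, groundspeed 137.0 kt
Leg 5: heading 169.6°; drift +3.2° → track 172.8°, groundspeed 141.6 kt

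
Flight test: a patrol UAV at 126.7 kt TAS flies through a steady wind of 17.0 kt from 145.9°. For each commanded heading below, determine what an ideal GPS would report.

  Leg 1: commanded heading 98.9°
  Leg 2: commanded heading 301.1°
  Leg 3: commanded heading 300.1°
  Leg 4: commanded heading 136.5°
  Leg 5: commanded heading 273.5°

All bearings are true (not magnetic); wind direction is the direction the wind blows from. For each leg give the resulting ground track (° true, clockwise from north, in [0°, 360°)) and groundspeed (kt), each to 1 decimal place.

Leg 1: track=92.7°, groundspeed=115.8 kt
Leg 2: track=304.0°, groundspeed=142.3 kt
Leg 3: track=303.1°, groundspeed=142.2 kt
Leg 4: track=135.1°, groundspeed=110.0 kt
Leg 5: track=279.1°, groundspeed=137.7 kt

Leg 1: heading 98.9°; drift -6.2° → track 92.7°, groundspeed 115.8 kt
Leg 2: heading 301.1°; drift +2.9° → track 304.0°, groundspeed 142.3 kt
Leg 3: heading 300.1°; drift +3.0° → track 303.1°, groundspeed 142.2 kt
Leg 4: heading 136.5°; drift -1.4° → track 135.1°, groundspeed 110.0 kt
Leg 5: heading 273.5°; drift +5.6° → track 279.1°, groundspeed 137.7 kt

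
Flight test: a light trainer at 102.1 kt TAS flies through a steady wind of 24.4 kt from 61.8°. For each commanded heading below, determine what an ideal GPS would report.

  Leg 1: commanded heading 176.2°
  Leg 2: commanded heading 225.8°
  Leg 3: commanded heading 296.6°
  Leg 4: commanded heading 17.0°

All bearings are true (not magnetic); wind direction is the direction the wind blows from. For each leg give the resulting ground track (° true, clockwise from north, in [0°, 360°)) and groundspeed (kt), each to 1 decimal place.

Leg 1: track=187.4°, groundspeed=114.4 kt
Leg 2: track=228.9°, groundspeed=125.7 kt
Leg 3: track=286.9°, groundspeed=117.9 kt
Leg 4: track=5.5°, groundspeed=86.5 kt

Leg 1: heading 176.2°; drift +11.2° → track 187.4°, groundspeed 114.4 kt
Leg 2: heading 225.8°; drift +3.1° → track 228.9°, groundspeed 125.7 kt
Leg 3: heading 296.6°; drift -9.7° → track 286.9°, groundspeed 117.9 kt
Leg 4: heading 17.0°; drift -11.5° → track 5.5°, groundspeed 86.5 kt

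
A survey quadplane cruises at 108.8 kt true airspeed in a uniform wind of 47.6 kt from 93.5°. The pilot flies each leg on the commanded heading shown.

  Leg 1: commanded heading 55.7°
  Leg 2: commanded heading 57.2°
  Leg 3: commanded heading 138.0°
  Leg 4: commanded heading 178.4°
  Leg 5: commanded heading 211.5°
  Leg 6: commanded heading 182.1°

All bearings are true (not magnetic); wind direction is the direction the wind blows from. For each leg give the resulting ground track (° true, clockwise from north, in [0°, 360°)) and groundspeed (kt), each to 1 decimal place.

Leg 1: heading 55.7°; drift -22.3° → track 33.4°, groundspeed 76.9 kt
Leg 2: heading 57.2°; drift -21.8° → track 35.4°, groundspeed 75.9 kt
Leg 3: heading 138.0°; drift +24.0° → track 162.0°, groundspeed 81.9 kt
Leg 4: heading 178.4°; drift +24.4° → track 202.8°, groundspeed 114.8 kt
Leg 5: heading 211.5°; drift +17.8° → track 229.3°, groundspeed 137.7 kt
Leg 6: heading 182.1°; drift +23.8° → track 205.9°, groundspeed 117.7 kt

Leg 1: track=33.4°, groundspeed=76.9 kt
Leg 2: track=35.4°, groundspeed=75.9 kt
Leg 3: track=162.0°, groundspeed=81.9 kt
Leg 4: track=202.8°, groundspeed=114.8 kt
Leg 5: track=229.3°, groundspeed=137.7 kt
Leg 6: track=205.9°, groundspeed=117.7 kt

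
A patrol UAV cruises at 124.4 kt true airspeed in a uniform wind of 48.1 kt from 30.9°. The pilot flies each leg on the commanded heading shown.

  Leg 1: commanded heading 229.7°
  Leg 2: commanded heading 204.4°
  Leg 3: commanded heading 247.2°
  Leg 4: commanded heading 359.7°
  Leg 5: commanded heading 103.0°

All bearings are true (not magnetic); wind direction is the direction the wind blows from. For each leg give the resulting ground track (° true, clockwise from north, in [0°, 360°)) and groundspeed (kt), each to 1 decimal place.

Leg 1: heading 229.7°; drift -5.2° → track 224.5°, groundspeed 170.6 kt
Leg 2: heading 204.4°; drift +1.8° → track 206.2°, groundspeed 172.3 kt
Leg 3: heading 247.2°; drift -9.9° → track 237.3°, groundspeed 165.6 kt
Leg 4: heading 359.7°; drift -16.7° → track 343.0°, groundspeed 86.9 kt
Leg 5: heading 103.0°; drift +22.7° → track 125.7°, groundspeed 118.8 kt

Leg 1: track=224.5°, groundspeed=170.6 kt
Leg 2: track=206.2°, groundspeed=172.3 kt
Leg 3: track=237.3°, groundspeed=165.6 kt
Leg 4: track=343.0°, groundspeed=86.9 kt
Leg 5: track=125.7°, groundspeed=118.8 kt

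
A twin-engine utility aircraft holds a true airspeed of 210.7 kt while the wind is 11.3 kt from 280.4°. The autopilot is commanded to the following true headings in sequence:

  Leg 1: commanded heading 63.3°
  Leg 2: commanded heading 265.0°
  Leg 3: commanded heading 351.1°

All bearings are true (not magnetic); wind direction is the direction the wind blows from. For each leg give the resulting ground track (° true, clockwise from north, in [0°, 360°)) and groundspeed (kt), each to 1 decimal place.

Leg 1: track=65.1°, groundspeed=219.8 kt
Leg 2: track=264.1°, groundspeed=199.8 kt
Leg 3: track=354.0°, groundspeed=207.2 kt

Leg 1: heading 63.3°; drift +1.8° → track 65.1°, groundspeed 219.8 kt
Leg 2: heading 265.0°; drift -0.9° → track 264.1°, groundspeed 199.8 kt
Leg 3: heading 351.1°; drift +2.9° → track 354.0°, groundspeed 207.2 kt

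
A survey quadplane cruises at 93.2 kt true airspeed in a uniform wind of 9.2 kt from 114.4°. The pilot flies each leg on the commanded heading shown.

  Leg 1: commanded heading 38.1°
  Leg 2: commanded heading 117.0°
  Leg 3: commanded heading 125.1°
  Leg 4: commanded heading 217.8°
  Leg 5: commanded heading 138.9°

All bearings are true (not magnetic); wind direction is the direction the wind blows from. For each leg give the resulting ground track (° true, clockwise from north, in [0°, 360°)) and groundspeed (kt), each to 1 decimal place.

Leg 1: track=32.5°, groundspeed=91.5 kt
Leg 2: track=117.3°, groundspeed=84.0 kt
Leg 3: track=126.3°, groundspeed=84.2 kt
Leg 4: track=223.2°, groundspeed=95.8 kt
Leg 5: track=141.5°, groundspeed=84.9 kt

Leg 1: heading 38.1°; drift -5.6° → track 32.5°, groundspeed 91.5 kt
Leg 2: heading 117.0°; drift +0.3° → track 117.3°, groundspeed 84.0 kt
Leg 3: heading 125.1°; drift +1.2° → track 126.3°, groundspeed 84.2 kt
Leg 4: heading 217.8°; drift +5.4° → track 223.2°, groundspeed 95.8 kt
Leg 5: heading 138.9°; drift +2.6° → track 141.5°, groundspeed 84.9 kt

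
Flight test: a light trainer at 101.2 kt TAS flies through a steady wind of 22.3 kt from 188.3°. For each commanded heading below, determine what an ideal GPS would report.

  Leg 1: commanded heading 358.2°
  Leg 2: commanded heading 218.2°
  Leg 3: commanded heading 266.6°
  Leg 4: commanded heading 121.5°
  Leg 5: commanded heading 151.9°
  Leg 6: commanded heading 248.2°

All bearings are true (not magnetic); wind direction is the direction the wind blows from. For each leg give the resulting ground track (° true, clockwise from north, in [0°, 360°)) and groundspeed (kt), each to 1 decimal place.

Leg 1: heading 358.2°; drift +1.8° → track 0.0°, groundspeed 123.2 kt
Leg 2: heading 218.2°; drift +7.7° → track 225.9°, groundspeed 82.6 kt
Leg 3: heading 266.6°; drift +12.7° → track 279.3°, groundspeed 99.1 kt
Leg 4: heading 121.5°; drift -12.5° → track 109.0°, groundspeed 94.7 kt
Leg 5: heading 151.9°; drift -9.0° → track 142.9°, groundspeed 84.3 kt
Leg 6: heading 248.2°; drift +12.1° → track 260.3°, groundspeed 92.1 kt

Leg 1: track=0.0°, groundspeed=123.2 kt
Leg 2: track=225.9°, groundspeed=82.6 kt
Leg 3: track=279.3°, groundspeed=99.1 kt
Leg 4: track=109.0°, groundspeed=94.7 kt
Leg 5: track=142.9°, groundspeed=84.3 kt
Leg 6: track=260.3°, groundspeed=92.1 kt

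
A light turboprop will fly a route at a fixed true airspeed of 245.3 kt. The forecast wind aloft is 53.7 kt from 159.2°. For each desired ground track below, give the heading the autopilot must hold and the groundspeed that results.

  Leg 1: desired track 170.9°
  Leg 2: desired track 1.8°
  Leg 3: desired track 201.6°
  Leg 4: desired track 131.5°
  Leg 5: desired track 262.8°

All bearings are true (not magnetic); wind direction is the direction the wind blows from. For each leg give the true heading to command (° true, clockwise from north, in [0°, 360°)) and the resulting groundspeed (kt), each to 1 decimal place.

Leg 1: heading=168.4°, groundspeed=192.5 kt
Leg 2: heading=6.6°, groundspeed=294.0 kt
Leg 3: heading=193.1°, groundspeed=203.0 kt
Leg 4: heading=137.3°, groundspeed=196.5 kt
Leg 5: heading=250.5°, groundspeed=252.3 kt

Leg 1: desired track 170.9°; wind correction -2.5° → command heading 168.4°, groundspeed 192.5 kt
Leg 2: desired track 1.8°; wind correction +4.8° → command heading 6.6°, groundspeed 294.0 kt
Leg 3: desired track 201.6°; wind correction -8.5° → command heading 193.1°, groundspeed 203.0 kt
Leg 4: desired track 131.5°; wind correction +5.8° → command heading 137.3°, groundspeed 196.5 kt
Leg 5: desired track 262.8°; wind correction -12.3° → command heading 250.5°, groundspeed 252.3 kt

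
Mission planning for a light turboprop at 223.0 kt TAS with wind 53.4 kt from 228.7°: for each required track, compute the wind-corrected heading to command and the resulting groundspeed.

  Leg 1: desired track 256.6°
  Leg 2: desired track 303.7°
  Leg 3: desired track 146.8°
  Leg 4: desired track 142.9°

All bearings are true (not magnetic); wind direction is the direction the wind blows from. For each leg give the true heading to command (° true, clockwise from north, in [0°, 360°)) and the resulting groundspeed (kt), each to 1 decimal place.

Leg 1: desired track 256.6°; wind correction -6.4° → command heading 250.2°, groundspeed 174.4 kt
Leg 2: desired track 303.7°; wind correction -13.4° → command heading 290.3°, groundspeed 203.1 kt
Leg 3: desired track 146.8°; wind correction +13.7° → command heading 160.5°, groundspeed 209.1 kt
Leg 4: desired track 142.9°; wind correction +13.8° → command heading 156.7°, groundspeed 212.6 kt

Leg 1: heading=250.2°, groundspeed=174.4 kt
Leg 2: heading=290.3°, groundspeed=203.1 kt
Leg 3: heading=160.5°, groundspeed=209.1 kt
Leg 4: heading=156.7°, groundspeed=212.6 kt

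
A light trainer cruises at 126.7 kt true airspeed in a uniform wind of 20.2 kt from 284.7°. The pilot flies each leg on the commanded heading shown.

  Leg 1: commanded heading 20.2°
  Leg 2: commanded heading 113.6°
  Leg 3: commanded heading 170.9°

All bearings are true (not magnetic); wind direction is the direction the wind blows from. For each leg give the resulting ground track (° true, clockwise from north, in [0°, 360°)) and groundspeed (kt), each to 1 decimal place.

Leg 1: track=29.1°, groundspeed=130.2 kt
Leg 2: track=112.4°, groundspeed=146.7 kt
Leg 3: track=163.1°, groundspeed=136.1 kt

Leg 1: heading 20.2°; drift +8.9° → track 29.1°, groundspeed 130.2 kt
Leg 2: heading 113.6°; drift -1.2° → track 112.4°, groundspeed 146.7 kt
Leg 3: heading 170.9°; drift -7.8° → track 163.1°, groundspeed 136.1 kt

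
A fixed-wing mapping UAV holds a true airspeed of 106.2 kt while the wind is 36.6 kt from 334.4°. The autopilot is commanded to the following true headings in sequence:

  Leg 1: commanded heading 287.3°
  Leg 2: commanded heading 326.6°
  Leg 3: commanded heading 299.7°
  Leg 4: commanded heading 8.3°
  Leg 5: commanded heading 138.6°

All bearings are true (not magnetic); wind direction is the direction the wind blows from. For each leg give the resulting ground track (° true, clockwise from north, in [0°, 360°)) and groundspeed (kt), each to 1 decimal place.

Leg 1: track=269.0°, groundspeed=85.6 kt
Leg 2: track=322.5°, groundspeed=70.1 kt
Leg 3: track=284.4°, groundspeed=78.9 kt
Leg 4: track=23.4°, groundspeed=78.5 kt
Leg 5: track=142.6°, groundspeed=141.8 kt

Leg 1: heading 287.3°; drift -18.3° → track 269.0°, groundspeed 85.6 kt
Leg 2: heading 326.6°; drift -4.1° → track 322.5°, groundspeed 70.1 kt
Leg 3: heading 299.7°; drift -15.3° → track 284.4°, groundspeed 78.9 kt
Leg 4: heading 8.3°; drift +15.1° → track 23.4°, groundspeed 78.5 kt
Leg 5: heading 138.6°; drift +4.0° → track 142.6°, groundspeed 141.8 kt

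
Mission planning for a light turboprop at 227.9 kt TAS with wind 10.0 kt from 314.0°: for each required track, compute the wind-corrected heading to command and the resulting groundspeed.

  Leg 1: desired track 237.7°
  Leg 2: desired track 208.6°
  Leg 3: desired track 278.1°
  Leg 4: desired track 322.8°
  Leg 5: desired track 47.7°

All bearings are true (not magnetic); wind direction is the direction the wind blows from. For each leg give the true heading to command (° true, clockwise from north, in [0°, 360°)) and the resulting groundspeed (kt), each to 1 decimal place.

Leg 1: heading=240.1°, groundspeed=225.3 kt
Leg 2: heading=211.0°, groundspeed=230.4 kt
Leg 3: heading=279.6°, groundspeed=219.7 kt
Leg 4: heading=322.4°, groundspeed=218.0 kt
Leg 5: heading=45.2°, groundspeed=228.3 kt

Leg 1: desired track 237.7°; wind correction +2.4° → command heading 240.1°, groundspeed 225.3 kt
Leg 2: desired track 208.6°; wind correction +2.4° → command heading 211.0°, groundspeed 230.4 kt
Leg 3: desired track 278.1°; wind correction +1.5° → command heading 279.6°, groundspeed 219.7 kt
Leg 4: desired track 322.8°; wind correction -0.4° → command heading 322.4°, groundspeed 218.0 kt
Leg 5: desired track 47.7°; wind correction -2.5° → command heading 45.2°, groundspeed 228.3 kt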